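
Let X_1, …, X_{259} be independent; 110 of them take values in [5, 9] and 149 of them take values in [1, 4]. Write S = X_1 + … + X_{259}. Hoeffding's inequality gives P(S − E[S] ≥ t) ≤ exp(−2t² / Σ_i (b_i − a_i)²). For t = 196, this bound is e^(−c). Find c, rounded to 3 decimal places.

Σ(b_i − a_i)² = 110·4² + 149·3² = 3101.
c = 2t² / 3101 = 2·196² / 3101 = 24.7765.

24.777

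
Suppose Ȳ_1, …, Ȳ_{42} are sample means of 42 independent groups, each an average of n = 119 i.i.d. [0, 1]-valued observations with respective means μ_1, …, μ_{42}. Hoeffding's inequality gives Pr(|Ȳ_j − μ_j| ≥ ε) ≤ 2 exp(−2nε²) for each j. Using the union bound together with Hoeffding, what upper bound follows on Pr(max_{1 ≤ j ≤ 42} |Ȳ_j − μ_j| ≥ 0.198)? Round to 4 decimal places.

Per-experiment Hoeffding bound: 2·exp(−2·119·0.198²) = 2·exp(−9.33055) = 0.00017735.
Union bound over 42 events: 42·0.00017735 = 0.00745.

0.0074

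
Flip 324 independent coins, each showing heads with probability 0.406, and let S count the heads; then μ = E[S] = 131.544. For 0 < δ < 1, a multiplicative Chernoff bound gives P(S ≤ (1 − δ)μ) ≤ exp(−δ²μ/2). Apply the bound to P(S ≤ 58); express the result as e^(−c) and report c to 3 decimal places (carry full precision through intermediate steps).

Write 58 = (1 − δ)μ, so δ = 1 − 58/131.544 = 0.5590829…
Then the exponent is δ²μ/2 = (μ − 58)²/(2μ) = 20.558596.

20.559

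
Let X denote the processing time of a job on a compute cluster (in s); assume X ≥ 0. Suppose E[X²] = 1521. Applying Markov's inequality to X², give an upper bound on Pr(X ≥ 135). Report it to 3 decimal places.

0.083

Since X ≥ 0, the event {X ≥ 135} is the same as {X² ≥ 18225}.
Markov's inequality applied to X² gives Pr(X² ≥ 18225) ≤ E[X²]/18225 = 1521/18225 = 0.0835.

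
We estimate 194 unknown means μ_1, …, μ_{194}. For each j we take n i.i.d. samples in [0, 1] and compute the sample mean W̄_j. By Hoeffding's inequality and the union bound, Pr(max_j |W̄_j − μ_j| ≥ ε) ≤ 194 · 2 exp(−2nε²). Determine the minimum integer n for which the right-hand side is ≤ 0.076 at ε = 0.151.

188

Need 2·194·exp(−2nε²) ≤ 0.076, i.e. exp(−2nε²) ≤ 0.076/388.
So 2nε² ≥ ln(388/0.076) = 8.538027.
Hence n ≥ 8.538027/(2·0.151²) = 187.229.
The smallest integer n is 188.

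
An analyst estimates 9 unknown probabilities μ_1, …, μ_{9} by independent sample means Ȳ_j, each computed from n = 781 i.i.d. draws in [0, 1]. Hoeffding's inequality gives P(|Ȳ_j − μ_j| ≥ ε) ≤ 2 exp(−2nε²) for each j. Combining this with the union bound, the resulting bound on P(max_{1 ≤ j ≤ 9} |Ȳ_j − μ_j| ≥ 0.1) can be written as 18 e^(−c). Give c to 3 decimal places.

Union bound over the 9 events: P(max_{1 ≤ j ≤ 9} |Ȳ_j − μ_j| ≥ 0.1) ≤ 9·2·exp(−2nε²) = 18 exp(−2·781·0.1²).
So c = 2·781·0.1² = 15.6200.

15.620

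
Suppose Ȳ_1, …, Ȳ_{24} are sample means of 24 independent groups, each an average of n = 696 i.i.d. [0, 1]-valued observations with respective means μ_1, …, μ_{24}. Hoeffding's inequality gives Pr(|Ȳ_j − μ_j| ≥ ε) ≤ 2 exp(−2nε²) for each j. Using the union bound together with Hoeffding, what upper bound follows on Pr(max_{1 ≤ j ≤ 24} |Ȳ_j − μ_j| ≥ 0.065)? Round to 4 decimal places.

Per-experiment Hoeffding bound: 2·exp(−2·696·0.065²) = 2·exp(−5.88120) = 0.0055829.
Union bound over 24 events: 24·0.0055829 = 0.13399.

0.1340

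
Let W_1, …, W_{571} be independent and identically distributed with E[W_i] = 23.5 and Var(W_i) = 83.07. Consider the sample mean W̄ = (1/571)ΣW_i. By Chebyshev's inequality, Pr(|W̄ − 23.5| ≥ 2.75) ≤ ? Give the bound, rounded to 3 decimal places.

Var(W̄) = Var(W_i)/n = 83.07/571 = 0.14548.
Chebyshev: Pr(|W̄ − 23.5| ≥ 2.75) ≤ Var(W̄)/(2.75)² = 83.07/(571·2.75²) = 0.0192.

0.019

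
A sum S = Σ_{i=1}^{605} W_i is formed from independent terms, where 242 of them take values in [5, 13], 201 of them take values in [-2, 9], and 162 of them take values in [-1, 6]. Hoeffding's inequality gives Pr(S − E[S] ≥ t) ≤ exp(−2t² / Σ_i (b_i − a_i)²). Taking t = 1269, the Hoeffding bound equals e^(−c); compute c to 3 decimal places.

Σ(b_i − a_i)² = 242·8² + 201·11² + 162·7² = 47747.
c = 2t² / 47747 = 2·1269² / 47747 = 67.4539.

67.454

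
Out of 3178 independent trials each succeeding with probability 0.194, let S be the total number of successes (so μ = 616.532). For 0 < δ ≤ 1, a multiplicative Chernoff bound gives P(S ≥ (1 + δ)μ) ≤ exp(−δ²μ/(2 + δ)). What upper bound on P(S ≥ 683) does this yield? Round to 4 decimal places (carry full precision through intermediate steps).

Write 683 = (1 + δ)μ, so δ = 683/616.532 − 1 = 0.1078095…
Then the exponent is δ²μ/(2 + δ) = (683 − μ)² / (μ·(2 + δ)) = 3.399682.
Bound = exp(−3.399682) = 0.03338.

0.0334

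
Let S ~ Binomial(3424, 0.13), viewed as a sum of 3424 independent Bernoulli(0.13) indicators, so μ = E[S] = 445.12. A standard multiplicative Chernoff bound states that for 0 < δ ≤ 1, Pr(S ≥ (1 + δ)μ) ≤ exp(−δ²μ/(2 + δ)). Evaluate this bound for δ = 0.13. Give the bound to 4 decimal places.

0.0293

Exponent = δ²μ/(2 + δ) = 0.13²·445.12/2.13 = 3.5317.
Bound = exp(−3.5317) = 0.02926.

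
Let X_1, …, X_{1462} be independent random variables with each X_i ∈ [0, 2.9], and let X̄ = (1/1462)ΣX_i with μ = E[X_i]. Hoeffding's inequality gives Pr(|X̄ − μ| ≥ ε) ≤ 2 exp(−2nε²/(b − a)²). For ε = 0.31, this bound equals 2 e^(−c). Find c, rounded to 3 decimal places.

c = 2nε²/(b − a)² = 2·1462·0.31² / 2.9² = 33.4122.

33.412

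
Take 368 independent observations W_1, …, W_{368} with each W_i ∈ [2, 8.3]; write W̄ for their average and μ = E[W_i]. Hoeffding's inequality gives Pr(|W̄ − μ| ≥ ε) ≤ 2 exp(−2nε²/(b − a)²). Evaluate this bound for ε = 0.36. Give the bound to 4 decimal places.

Exponent: 2nε²/(b − a)² = 2·368·0.36² / 6.3² = 2.40327.
Bound = 2·exp(−2.40327) = 0.18084.

0.1808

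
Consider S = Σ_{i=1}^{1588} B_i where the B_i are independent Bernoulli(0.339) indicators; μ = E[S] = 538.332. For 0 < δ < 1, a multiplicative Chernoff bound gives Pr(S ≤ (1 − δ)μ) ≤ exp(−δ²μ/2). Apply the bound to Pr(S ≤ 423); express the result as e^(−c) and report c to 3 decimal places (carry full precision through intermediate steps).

12.354

Write 423 = (1 − δ)μ, so δ = 1 − 423/538.332 = 0.2142395…
Then the exponent is δ²μ/2 = (μ − 423)²/(2μ) = 12.354337.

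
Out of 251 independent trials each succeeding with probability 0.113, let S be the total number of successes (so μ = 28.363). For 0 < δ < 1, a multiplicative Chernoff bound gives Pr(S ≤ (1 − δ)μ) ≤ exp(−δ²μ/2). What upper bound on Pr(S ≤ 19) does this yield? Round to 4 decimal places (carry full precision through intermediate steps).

Write 19 = (1 − δ)μ, so δ = 1 − 19/28.363 = 0.3301132…
Then the exponent is δ²μ/2 = (μ − 19)²/(2μ) = 1.545425.
Bound = exp(−1.545425) = 0.21322.

0.2132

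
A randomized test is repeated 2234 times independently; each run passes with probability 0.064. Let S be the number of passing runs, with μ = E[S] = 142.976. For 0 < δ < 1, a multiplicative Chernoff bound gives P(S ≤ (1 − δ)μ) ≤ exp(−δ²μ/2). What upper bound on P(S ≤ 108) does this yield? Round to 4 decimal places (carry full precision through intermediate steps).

Write 108 = (1 − δ)μ, so δ = 1 − 108/142.976 = 0.2446285…
Then the exponent is δ²μ/2 = (μ − 108)²/(2μ) = 4.278063.
Bound = exp(−4.278063) = 0.01387.

0.0139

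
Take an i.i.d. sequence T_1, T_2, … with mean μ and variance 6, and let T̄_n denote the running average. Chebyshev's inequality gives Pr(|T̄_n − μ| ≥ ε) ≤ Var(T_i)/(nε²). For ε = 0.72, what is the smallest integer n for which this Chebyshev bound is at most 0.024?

483

Require 6/(n·0.72²) ≤ 0.024, i.e. n ≥ 6/(0.024·0.72²) = 482.253.
The smallest integer n is 483.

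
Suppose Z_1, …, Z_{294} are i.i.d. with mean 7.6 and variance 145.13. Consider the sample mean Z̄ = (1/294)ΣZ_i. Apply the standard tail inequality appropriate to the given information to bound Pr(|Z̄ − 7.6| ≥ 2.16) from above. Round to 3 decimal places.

0.106

With mean and variance of each term known, Chebyshev's inequality bounds the deviation of the sum (or sample mean).
Var(Z̄) = Var(Z_i)/n = 145.13/294 = 0.49364.
Chebyshev: Pr(|Z̄ − 7.6| ≥ 2.16) ≤ Var(Z̄)/(2.16)² = 145.13/(294·2.16²) = 0.1058.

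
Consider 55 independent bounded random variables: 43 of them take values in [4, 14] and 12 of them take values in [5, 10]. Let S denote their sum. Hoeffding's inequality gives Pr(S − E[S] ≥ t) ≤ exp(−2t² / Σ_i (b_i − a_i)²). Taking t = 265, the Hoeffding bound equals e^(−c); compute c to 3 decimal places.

Σ(b_i − a_i)² = 43·10² + 12·5² = 4600.
c = 2t² / 4600 = 2·265² / 4600 = 30.5326.

30.533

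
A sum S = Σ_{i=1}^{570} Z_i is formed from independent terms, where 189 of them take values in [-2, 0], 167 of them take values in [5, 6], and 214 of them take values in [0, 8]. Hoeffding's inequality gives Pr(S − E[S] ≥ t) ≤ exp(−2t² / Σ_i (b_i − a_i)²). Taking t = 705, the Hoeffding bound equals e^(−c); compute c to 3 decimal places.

67.997

Σ(b_i − a_i)² = 189·2² + 167·1² + 214·8² = 14619.
c = 2t² / 14619 = 2·705² / 14619 = 67.9971.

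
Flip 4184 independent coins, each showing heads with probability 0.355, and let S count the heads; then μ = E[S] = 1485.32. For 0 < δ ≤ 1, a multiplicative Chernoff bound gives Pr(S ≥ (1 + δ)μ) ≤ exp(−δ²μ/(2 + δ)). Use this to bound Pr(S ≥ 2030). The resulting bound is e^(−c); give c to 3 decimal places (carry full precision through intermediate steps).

84.395

Write 2030 = (1 + δ)μ, so δ = 2030/1485.32 − 1 = 0.3667089…
Then the exponent is δ²μ/(2 + δ) = (2030 − μ)² / (μ·(2 + δ)) = 84.395248.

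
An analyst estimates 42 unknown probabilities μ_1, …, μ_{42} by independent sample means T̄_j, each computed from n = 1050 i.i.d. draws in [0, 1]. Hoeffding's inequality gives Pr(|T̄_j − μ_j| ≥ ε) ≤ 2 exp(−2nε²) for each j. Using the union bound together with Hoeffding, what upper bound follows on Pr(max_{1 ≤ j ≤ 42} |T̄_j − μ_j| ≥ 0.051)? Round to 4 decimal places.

Per-experiment Hoeffding bound: 2·exp(−2·1050·0.051²) = 2·exp(−5.46210) = 0.0084893.
Union bound over 42 events: 42·0.0084893 = 0.35655.

0.3565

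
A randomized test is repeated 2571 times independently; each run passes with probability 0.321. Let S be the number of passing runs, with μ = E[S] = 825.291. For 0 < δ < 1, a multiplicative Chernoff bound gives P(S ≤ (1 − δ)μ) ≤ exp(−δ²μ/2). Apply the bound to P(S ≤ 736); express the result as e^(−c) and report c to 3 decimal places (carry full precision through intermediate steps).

Write 736 = (1 − δ)μ, so δ = 1 − 736/825.291 = 0.1081934…
Then the exponent is δ²μ/2 = (μ − 736)²/(2μ) = 4.830346.

4.830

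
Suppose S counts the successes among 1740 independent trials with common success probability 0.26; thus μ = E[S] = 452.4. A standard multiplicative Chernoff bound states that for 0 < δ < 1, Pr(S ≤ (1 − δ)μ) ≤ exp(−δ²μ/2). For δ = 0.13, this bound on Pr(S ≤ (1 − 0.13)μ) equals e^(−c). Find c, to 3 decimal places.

c = δ²μ/2 = 0.13²·452.4/2 = 3.8228.

3.823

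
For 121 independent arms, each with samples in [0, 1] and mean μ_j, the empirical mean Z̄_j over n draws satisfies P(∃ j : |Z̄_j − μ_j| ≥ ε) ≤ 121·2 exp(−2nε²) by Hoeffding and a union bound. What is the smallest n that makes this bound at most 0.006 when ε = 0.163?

Need 2·121·exp(−2nε²) ≤ 0.006, i.e. exp(−2nε²) ≤ 0.006/242.
So 2nε² ≥ ln(242/0.006) = 10.604934.
Hence n ≥ 10.604934/(2·0.163²) = 199.573.
The smallest integer n is 200.

200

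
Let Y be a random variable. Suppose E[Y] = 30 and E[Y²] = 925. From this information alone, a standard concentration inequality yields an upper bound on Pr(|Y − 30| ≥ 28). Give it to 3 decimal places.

The first two moments determine the variance, so Chebyshev's inequality is the sharpest standard bound available.
Var(Y) = E[Y²] − (E[Y])² = 925 − 900 = 25.
Chebyshev's inequality: Pr(|Y − μ| ≥ t) ≤ Var(Y)/t² = 25/784 = 0.0319.

0.032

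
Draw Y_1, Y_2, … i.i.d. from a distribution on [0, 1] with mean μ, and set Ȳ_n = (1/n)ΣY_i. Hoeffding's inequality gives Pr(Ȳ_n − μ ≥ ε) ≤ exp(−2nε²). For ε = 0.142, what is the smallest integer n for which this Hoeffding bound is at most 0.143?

Require exp(−2nε²) ≤ 0.143, i.e. 2nε² ≥ ln(1/0.143) = 1.944911.
So n ≥ 1.944911 / (2·0.142²) = 48.227.
The smallest integer n is 49.

49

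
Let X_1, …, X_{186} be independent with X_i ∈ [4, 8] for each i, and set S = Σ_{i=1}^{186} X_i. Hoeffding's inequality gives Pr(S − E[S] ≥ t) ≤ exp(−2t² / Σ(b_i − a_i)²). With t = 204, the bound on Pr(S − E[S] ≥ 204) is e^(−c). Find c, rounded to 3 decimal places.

27.968

Σ(b_i − a_i)² = 186·(4)² = 2976.
c = 2t²/2976 = 2·204²/2976 = 27.9677.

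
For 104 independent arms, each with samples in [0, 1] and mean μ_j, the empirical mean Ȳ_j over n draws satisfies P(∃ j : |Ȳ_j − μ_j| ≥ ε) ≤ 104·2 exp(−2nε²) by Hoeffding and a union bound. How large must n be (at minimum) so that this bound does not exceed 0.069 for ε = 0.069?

Need 2·104·exp(−2nε²) ≤ 0.069, i.e. exp(−2nε²) ≤ 0.069/208.
So 2nε² ≥ ln(208/0.069) = 8.011187.
Hence n ≥ 8.011187/(2·0.069²) = 841.334.
The smallest integer n is 842.

842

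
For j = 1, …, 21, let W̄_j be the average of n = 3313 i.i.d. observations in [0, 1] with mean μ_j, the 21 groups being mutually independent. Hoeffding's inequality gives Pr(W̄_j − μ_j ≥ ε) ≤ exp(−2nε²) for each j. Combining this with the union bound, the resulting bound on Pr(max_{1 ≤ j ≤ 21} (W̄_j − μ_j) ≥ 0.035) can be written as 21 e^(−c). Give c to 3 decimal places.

Union bound over the 21 events: Pr(max_{1 ≤ j ≤ 21} (W̄_j − μ_j) ≥ 0.035) ≤ 21·exp(−2nε²) = 21 exp(−2·3313·0.035²).
So c = 2·3313·0.035² = 8.1168.

8.117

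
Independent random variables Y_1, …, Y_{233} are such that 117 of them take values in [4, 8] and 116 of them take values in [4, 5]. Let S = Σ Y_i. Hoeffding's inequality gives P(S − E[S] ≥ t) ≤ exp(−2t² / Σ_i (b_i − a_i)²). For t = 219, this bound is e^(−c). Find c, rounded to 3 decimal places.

Σ(b_i − a_i)² = 117·4² + 116·1² = 1988.
c = 2t² / 1988 = 2·219² / 1988 = 48.2505.

48.251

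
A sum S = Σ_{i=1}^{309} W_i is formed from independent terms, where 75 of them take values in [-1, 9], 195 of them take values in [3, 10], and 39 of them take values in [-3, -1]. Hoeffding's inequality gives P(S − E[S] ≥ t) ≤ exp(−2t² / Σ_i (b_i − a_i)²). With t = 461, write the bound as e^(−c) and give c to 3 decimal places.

24.696

Σ(b_i − a_i)² = 75·10² + 195·7² + 39·2² = 17211.
c = 2t² / 17211 = 2·461² / 17211 = 24.6960.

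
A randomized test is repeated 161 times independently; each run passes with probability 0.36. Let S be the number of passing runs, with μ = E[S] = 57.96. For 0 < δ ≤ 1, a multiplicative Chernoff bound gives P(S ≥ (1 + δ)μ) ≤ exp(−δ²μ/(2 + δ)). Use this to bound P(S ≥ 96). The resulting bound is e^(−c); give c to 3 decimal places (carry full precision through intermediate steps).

Write 96 = (1 + δ)μ, so δ = 96/57.96 − 1 = 0.6563147…
Then the exponent is δ²μ/(2 + δ) = (96 − μ)² / (μ·(2 + δ)) = 9.398815.

9.399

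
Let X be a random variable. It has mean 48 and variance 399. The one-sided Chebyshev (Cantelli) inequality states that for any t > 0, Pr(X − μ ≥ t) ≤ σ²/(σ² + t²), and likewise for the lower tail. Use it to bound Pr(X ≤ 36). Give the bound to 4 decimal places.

Here σ² = 399 and t = 12, so σ² + t² = 543.
Cantelli's bound: 399/543 = 0.7348.

0.7348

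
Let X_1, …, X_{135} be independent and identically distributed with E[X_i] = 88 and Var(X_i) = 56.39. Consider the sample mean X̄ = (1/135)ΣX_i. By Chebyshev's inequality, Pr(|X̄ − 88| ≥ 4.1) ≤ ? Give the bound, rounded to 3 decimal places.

0.025

Var(X̄) = Var(X_i)/n = 56.39/135 = 0.4177.
Chebyshev: Pr(|X̄ − 88| ≥ 4.1) ≤ Var(X̄)/(4.1)² = 56.39/(135·4.1²) = 0.0248.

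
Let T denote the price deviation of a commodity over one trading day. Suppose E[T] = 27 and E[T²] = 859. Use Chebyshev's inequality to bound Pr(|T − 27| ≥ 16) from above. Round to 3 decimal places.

Var(T) = E[T²] − (E[T])² = 859 − 729 = 130.
Chebyshev's inequality: Pr(|T − μ| ≥ t) ≤ Var(T)/t² = 130/256 = 0.5078.

0.508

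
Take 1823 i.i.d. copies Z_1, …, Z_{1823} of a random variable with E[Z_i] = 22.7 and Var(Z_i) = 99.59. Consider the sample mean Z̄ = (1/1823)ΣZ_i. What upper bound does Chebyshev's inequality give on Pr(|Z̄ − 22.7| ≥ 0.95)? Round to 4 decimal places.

Var(Z̄) = Var(Z_i)/n = 99.59/1823 = 0.05463.
Chebyshev: Pr(|Z̄ − 22.7| ≥ 0.95) ≤ Var(Z̄)/(0.95)² = 99.59/(1823·0.95²) = 0.0605.

0.0605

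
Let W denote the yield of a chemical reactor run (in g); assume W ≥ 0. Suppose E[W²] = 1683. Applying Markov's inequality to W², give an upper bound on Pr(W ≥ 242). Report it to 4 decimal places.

Since W ≥ 0, the event {W ≥ 242} is the same as {W² ≥ 58564}.
Markov's inequality applied to W² gives Pr(W² ≥ 58564) ≤ E[W²]/58564 = 1683/58564 = 0.0287.

0.0287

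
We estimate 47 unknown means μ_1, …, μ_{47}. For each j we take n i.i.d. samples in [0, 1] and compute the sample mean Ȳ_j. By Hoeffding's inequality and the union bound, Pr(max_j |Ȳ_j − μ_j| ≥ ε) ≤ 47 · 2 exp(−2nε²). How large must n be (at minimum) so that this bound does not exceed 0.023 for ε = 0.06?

1155

Need 2·47·exp(−2nε²) ≤ 0.023, i.e. exp(−2nε²) ≤ 0.023/94.
So 2nε² ≥ ln(94/0.023) = 8.315556.
Hence n ≥ 8.315556/(2·0.06²) = 1154.938.
The smallest integer n is 1155.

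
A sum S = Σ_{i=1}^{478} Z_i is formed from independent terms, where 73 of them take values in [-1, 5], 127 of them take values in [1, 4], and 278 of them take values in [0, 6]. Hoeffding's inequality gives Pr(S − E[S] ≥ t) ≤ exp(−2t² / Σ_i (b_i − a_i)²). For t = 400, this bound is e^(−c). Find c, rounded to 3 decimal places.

23.224

Σ(b_i − a_i)² = 73·6² + 127·3² + 278·6² = 13779.
c = 2t² / 13779 = 2·400² / 13779 = 23.2237.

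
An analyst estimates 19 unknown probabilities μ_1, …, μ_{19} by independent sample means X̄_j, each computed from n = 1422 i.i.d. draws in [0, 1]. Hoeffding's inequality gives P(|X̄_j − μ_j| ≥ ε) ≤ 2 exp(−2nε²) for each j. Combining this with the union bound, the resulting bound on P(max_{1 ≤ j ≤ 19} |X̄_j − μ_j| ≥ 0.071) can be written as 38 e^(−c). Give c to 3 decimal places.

Union bound over the 19 events: P(max_{1 ≤ j ≤ 19} |X̄_j − μ_j| ≥ 0.071) ≤ 19·2·exp(−2nε²) = 38 exp(−2·1422·0.071²).
So c = 2·1422·0.071² = 14.3366.

14.337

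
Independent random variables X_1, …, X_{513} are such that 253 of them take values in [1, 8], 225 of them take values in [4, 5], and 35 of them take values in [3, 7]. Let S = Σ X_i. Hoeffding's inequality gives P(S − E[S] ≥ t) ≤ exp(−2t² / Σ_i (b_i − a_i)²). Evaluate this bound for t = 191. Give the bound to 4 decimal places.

0.0039

Σ(b_i − a_i)² = 253·7² + 225·1² + 35·4² = 13182.
Exponent = 2·191² / 13182 = 5.53497.
Bound = exp(−5.53497) = 0.00395.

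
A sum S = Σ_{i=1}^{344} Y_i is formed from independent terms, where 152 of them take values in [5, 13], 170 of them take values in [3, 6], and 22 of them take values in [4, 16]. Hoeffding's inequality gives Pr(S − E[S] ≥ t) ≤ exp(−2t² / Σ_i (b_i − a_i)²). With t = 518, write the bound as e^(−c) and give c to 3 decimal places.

37.200

Σ(b_i − a_i)² = 152·8² + 170·3² + 22·12² = 14426.
c = 2t² / 14426 = 2·518² / 14426 = 37.2001.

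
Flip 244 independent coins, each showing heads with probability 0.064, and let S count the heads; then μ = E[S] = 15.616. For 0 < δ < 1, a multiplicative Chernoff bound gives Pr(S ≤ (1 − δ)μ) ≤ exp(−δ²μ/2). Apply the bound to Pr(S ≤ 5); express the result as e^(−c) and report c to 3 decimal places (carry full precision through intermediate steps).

Write 5 = (1 − δ)μ, so δ = 1 − 5/15.616 = 0.6798156…
Then the exponent is δ²μ/2 = (μ − 5)²/(2μ) = 3.608461.

3.608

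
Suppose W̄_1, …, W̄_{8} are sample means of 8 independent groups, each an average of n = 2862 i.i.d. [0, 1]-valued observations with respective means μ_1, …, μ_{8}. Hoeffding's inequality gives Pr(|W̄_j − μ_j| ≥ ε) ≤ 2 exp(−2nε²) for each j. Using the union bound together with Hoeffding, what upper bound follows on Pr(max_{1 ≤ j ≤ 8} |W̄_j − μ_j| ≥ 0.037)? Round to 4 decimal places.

0.0063

Per-experiment Hoeffding bound: 2·exp(−2·2862·0.037²) = 2·exp(−7.83616) = 0.00079037.
Union bound over 8 events: 8·0.00079037 = 0.00632.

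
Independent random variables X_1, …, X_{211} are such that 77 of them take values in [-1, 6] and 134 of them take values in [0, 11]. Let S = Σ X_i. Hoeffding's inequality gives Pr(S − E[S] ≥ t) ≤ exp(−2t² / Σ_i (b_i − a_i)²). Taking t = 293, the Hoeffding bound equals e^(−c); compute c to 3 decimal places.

8.590

Σ(b_i − a_i)² = 77·7² + 134·11² = 19987.
c = 2t² / 19987 = 2·293² / 19987 = 8.5905.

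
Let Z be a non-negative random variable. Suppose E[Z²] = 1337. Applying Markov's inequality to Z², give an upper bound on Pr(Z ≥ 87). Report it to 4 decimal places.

0.1766

Since Z ≥ 0, the event {Z ≥ 87} is the same as {Z² ≥ 7569}.
Markov's inequality applied to Z² gives Pr(Z² ≥ 7569) ≤ E[Z²]/7569 = 1337/7569 = 0.1766.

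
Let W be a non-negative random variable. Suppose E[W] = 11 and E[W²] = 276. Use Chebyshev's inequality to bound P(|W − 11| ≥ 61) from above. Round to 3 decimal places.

Var(W) = E[W²] − (E[W])² = 276 − 121 = 155.
Chebyshev's inequality: P(|W − μ| ≥ t) ≤ Var(W)/t² = 155/3721 = 0.0417.

0.042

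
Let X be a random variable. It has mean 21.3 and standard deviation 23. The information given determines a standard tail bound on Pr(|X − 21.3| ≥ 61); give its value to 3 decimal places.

Mean and variance are known, so Chebyshev's inequality applies.
Chebyshev: Pr(|X − μ| ≥ t) ≤ Var(X)/t².
Var(X) = σ² = 23² = 529.
Bound = 529 / 3721 = 0.1422.

0.142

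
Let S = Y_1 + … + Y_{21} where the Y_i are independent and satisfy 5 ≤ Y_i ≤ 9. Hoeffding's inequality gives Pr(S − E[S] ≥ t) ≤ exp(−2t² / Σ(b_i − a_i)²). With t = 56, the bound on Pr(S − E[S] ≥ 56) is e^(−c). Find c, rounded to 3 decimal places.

18.667

Σ(b_i − a_i)² = 21·(4)² = 336.
c = 2t²/336 = 2·56²/336 = 18.6667.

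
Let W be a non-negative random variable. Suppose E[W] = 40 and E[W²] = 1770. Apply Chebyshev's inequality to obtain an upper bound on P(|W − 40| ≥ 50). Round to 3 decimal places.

0.068

Var(W) = E[W²] − (E[W])² = 1770 − 1600 = 170.
Chebyshev's inequality: P(|W − μ| ≥ t) ≤ Var(W)/t² = 170/2500 = 0.0680.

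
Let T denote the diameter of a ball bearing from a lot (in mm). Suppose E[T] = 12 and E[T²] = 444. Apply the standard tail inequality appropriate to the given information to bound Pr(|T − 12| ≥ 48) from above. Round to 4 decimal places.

0.1302

The first two moments determine the variance, so Chebyshev's inequality is the sharpest standard bound available.
Var(T) = E[T²] − (E[T])² = 444 − 144 = 300.
Chebyshev's inequality: Pr(|T − μ| ≥ t) ≤ Var(T)/t² = 300/2304 = 0.1302.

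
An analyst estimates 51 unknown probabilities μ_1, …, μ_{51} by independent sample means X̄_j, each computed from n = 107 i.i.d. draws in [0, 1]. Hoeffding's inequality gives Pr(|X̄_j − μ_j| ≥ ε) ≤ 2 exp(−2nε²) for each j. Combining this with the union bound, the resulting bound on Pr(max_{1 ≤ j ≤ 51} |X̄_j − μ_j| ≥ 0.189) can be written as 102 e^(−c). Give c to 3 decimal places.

7.644

Union bound over the 51 events: Pr(max_{1 ≤ j ≤ 51} |X̄_j − μ_j| ≥ 0.189) ≤ 51·2·exp(−2nε²) = 102 exp(−2·107·0.189²).
So c = 2·107·0.189² = 7.6443.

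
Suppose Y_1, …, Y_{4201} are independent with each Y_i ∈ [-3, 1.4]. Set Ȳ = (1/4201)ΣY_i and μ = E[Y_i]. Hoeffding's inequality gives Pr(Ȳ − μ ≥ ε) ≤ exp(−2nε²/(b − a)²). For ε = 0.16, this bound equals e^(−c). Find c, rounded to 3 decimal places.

c = 2nε²/(b − a)² = 2·4201·0.16² / 4.4² = 11.1101.

11.110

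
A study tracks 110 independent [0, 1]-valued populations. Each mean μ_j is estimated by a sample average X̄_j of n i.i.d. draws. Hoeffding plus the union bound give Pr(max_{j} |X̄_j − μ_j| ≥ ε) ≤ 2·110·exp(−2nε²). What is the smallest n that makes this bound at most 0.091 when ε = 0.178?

123

Need 2·110·exp(−2nε²) ≤ 0.091, i.e. exp(−2nε²) ≤ 0.091/220.
So 2nε² ≥ ln(220/0.091) = 7.790523.
Hence n ≥ 7.790523/(2·0.178²) = 122.941.
The smallest integer n is 123.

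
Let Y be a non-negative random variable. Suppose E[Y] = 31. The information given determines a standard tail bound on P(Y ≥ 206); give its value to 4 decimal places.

Only the mean of a non-negative variable is known, so Markov's inequality is the applicable tail bound.
Markov's inequality: for a non-negative random variable, P(Y ≥ a) ≤ E[Y]/a.
Here E[Y] = 31 and a = 206, so the bound is 31/206 = 0.1505.

0.1505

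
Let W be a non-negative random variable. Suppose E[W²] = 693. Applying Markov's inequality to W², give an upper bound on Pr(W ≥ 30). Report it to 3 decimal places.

0.770

Since W ≥ 0, the event {W ≥ 30} is the same as {W² ≥ 900}.
Markov's inequality applied to W² gives Pr(W² ≥ 900) ≤ E[W²]/900 = 693/900 = 0.7700.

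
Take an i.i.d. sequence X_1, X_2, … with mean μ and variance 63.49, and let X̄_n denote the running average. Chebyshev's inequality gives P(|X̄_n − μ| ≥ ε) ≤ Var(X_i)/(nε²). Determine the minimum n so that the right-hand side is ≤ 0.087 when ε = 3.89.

49

Require 63.49/(n·3.89²) ≤ 0.087, i.e. n ≥ 63.49/(0.087·3.89²) = 48.227.
The smallest integer n is 49.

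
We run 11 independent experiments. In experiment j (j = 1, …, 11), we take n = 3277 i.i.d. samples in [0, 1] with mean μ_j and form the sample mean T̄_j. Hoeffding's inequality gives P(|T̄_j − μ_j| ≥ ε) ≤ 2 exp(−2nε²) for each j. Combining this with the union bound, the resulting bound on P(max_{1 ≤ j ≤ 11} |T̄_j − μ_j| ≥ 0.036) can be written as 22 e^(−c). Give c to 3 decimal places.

8.494

Union bound over the 11 events: P(max_{1 ≤ j ≤ 11} |T̄_j − μ_j| ≥ 0.036) ≤ 11·2·exp(−2nε²) = 22 exp(−2·3277·0.036²).
So c = 2·3277·0.036² = 8.4940.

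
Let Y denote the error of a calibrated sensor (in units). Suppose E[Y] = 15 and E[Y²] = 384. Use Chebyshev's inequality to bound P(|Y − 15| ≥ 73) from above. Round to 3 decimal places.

0.030

Var(Y) = E[Y²] − (E[Y])² = 384 − 225 = 159.
Chebyshev's inequality: P(|Y − μ| ≥ t) ≤ Var(Y)/t² = 159/5329 = 0.0298.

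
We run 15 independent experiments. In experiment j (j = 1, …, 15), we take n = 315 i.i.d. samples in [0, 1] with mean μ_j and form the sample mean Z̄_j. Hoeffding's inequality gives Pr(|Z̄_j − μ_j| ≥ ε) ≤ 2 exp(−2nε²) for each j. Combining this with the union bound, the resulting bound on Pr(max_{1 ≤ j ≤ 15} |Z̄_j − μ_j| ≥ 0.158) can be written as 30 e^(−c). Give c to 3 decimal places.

15.727

Union bound over the 15 events: Pr(max_{1 ≤ j ≤ 15} |Z̄_j − μ_j| ≥ 0.158) ≤ 15·2·exp(−2nε²) = 30 exp(−2·315·0.158²).
So c = 2·315·0.158² = 15.7273.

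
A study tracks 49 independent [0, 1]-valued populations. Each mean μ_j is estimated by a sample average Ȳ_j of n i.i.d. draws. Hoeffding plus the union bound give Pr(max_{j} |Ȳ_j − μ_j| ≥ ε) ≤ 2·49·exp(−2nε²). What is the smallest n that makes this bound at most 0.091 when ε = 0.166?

127

Need 2·49·exp(−2nε²) ≤ 0.091, i.e. exp(−2nε²) ≤ 0.091/98.
So 2nε² ≥ ln(98/0.091) = 6.981863.
Hence n ≥ 6.981863/(2·0.166²) = 126.685.
The smallest integer n is 127.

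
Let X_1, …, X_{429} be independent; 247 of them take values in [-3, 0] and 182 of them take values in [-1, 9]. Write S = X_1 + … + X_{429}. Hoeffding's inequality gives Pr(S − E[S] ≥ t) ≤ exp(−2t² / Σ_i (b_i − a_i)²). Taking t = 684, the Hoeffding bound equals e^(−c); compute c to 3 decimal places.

Σ(b_i − a_i)² = 247·3² + 182·10² = 20423.
c = 2t² / 20423 = 2·684² / 20423 = 45.8166.

45.817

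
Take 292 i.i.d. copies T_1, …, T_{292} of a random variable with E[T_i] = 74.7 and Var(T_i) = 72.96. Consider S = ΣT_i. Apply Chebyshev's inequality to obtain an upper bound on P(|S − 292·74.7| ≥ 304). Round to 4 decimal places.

Var(S) = n·Var(T_i) = 292·72.96 = 21304.32.
Chebyshev: P(|S − 292·74.7| ≥ 304) ≤ Var(S)/304² = 21304.32/92416 = 0.2305.

0.2305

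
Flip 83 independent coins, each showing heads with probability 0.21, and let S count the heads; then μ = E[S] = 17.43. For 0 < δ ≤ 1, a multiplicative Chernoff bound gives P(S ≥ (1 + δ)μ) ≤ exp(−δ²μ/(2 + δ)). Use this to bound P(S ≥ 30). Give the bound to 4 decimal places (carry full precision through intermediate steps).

Write 30 = (1 + δ)μ, so δ = 30/17.43 − 1 = 0.7211704…
Then the exponent is δ²μ/(2 + δ) = (30 − μ)² / (μ·(2 + δ)) = 3.331328.
Bound = exp(−3.331328) = 0.03575.

0.0357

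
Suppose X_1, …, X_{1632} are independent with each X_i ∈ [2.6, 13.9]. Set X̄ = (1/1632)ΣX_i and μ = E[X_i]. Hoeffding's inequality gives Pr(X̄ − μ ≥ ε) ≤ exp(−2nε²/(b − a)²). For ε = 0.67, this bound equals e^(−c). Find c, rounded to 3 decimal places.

c = 2nε²/(b − a)² = 2·1632·0.67² / 11.3² = 11.4747.

11.475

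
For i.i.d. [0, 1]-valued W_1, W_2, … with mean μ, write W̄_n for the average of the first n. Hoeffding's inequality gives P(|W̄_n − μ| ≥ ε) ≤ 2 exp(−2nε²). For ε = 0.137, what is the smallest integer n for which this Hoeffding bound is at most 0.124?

75

Require 2·exp(−2nε²) ≤ 0.124, i.e. 2nε² ≥ ln(2/0.124) = 2.780621.
So n ≥ 2.780621 / (2·0.137²) = 74.075.
The smallest integer n is 75.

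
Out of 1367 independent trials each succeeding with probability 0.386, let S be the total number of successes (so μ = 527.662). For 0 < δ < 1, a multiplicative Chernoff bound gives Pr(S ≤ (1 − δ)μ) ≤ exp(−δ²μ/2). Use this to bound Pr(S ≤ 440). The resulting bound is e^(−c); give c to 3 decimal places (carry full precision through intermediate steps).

7.282

Write 440 = (1 − δ)μ, so δ = 1 − 440/527.662 = 0.1661329…
Then the exponent is δ²μ/2 = (μ − 440)²/(2μ) = 7.281770.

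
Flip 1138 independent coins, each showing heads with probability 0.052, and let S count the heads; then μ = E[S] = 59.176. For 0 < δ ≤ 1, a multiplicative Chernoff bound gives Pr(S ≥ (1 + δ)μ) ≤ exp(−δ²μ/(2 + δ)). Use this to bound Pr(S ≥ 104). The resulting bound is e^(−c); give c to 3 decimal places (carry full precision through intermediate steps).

Write 104 = (1 + δ)μ, so δ = 104/59.176 − 1 = 0.7574692…
Then the exponent is δ²μ/(2 + δ) = (104 − μ)² / (μ·(2 + δ)) = 12.313030.

12.313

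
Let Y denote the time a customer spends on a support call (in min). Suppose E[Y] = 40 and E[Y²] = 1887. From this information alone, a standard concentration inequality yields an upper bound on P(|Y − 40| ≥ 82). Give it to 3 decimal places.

The first two moments determine the variance, so Chebyshev's inequality is the sharpest standard bound available.
Var(Y) = E[Y²] − (E[Y])² = 1887 − 1600 = 287.
Chebyshev's inequality: P(|Y − μ| ≥ t) ≤ Var(Y)/t² = 287/6724 = 0.0427.

0.043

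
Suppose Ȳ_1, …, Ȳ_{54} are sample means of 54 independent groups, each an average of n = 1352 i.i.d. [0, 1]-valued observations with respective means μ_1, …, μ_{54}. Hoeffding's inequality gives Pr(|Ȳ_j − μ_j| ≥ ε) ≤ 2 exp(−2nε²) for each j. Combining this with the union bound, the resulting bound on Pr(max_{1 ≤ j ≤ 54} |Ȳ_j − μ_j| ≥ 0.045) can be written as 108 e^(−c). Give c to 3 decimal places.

5.476

Union bound over the 54 events: Pr(max_{1 ≤ j ≤ 54} |Ȳ_j − μ_j| ≥ 0.045) ≤ 54·2·exp(−2nε²) = 108 exp(−2·1352·0.045²).
So c = 2·1352·0.045² = 5.4756.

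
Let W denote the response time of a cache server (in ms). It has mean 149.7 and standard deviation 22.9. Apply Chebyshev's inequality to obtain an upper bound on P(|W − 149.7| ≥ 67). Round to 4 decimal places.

Chebyshev: P(|W − μ| ≥ t) ≤ Var(W)/t².
Var(W) = σ² = 22.9² = 524.41.
Bound = 524.41 / 4489 = 0.1168.

0.1168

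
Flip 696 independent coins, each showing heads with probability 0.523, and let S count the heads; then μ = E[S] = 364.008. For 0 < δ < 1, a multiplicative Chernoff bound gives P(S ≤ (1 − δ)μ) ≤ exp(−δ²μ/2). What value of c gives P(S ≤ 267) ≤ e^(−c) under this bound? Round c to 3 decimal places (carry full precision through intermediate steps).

Write 267 = (1 − δ)μ, so δ = 1 − 267/364.008 = 0.2664996…
Then the exponent is δ²μ/2 = (μ − 267)²/(2μ) = 12.926298.

12.926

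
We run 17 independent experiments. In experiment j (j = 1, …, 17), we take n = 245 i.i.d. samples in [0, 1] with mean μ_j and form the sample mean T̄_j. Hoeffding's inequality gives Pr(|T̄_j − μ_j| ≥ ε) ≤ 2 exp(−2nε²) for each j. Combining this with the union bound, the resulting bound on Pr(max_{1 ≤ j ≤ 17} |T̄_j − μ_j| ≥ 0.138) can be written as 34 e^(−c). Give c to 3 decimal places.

Union bound over the 17 events: Pr(max_{1 ≤ j ≤ 17} |T̄_j − μ_j| ≥ 0.138) ≤ 17·2·exp(−2nε²) = 34 exp(−2·245·0.138²).
So c = 2·245·0.138² = 9.3316.

9.332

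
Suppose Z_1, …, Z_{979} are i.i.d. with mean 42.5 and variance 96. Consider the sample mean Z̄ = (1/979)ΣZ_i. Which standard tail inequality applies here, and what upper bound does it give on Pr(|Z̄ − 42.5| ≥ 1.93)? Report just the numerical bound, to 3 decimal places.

0.026

With mean and variance of each term known, Chebyshev's inequality bounds the deviation of the sum (or sample mean).
Var(Z̄) = Var(Z_i)/n = 96/979 = 0.098059.
Chebyshev: Pr(|Z̄ − 42.5| ≥ 1.93) ≤ Var(Z̄)/(1.93)² = 96/(979·1.93²) = 0.0263.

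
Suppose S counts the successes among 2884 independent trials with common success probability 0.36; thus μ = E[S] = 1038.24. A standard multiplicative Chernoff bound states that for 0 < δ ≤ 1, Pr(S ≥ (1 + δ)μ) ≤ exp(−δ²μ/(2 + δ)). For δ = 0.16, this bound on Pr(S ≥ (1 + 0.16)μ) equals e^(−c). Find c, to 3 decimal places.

c = δ²μ/(2 + δ) = 0.16²·1038.24/(2 + 0.16) = 12.3051.

12.305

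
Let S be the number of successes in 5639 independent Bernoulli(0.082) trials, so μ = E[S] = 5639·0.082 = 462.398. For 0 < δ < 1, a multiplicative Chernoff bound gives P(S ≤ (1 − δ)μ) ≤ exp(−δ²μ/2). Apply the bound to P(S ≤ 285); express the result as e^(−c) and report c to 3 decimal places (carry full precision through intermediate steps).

Write 285 = (1 − δ)μ, so δ = 1 − 285/462.398 = 0.3836479…
Then the exponent is δ²μ/2 = (μ − 285)²/(2μ) = 34.029181.

34.029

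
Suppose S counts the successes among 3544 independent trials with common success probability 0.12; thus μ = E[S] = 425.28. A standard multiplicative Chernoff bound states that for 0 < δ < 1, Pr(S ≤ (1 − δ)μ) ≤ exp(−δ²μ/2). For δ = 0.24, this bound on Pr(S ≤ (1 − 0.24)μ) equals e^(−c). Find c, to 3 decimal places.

12.248

c = δ²μ/2 = 0.24²·425.28/2 = 12.2481.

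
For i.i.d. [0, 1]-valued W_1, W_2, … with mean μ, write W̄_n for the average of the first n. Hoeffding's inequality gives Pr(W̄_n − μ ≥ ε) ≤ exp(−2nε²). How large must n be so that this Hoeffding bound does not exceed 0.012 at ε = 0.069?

465

Require exp(−2nε²) ≤ 0.012, i.e. 2nε² ≥ ln(1/0.012) = 4.422849.
So n ≥ 4.422849 / (2·0.069²) = 464.487.
The smallest integer n is 465.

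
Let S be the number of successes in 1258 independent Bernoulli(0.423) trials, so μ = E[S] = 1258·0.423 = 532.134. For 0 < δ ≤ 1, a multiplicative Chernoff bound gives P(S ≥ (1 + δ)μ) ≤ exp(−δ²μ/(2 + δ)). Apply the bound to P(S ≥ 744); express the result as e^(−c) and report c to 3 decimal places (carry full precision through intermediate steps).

35.174

Write 744 = (1 + δ)μ, so δ = 744/532.134 − 1 = 0.3981441…
Then the exponent is δ²μ/(2 + δ) = (744 − μ)² / (μ·(2 + δ)) = 35.174364.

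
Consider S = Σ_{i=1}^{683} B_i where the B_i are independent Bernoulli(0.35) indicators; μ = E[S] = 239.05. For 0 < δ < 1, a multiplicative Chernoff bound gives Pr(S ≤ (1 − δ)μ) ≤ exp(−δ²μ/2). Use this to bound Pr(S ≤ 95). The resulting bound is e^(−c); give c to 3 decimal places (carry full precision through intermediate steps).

43.402

Write 95 = (1 − δ)μ, so δ = 1 − 95/239.05 = 0.6025936…
Then the exponent is δ²μ/2 = (μ − 95)²/(2μ) = 43.401804.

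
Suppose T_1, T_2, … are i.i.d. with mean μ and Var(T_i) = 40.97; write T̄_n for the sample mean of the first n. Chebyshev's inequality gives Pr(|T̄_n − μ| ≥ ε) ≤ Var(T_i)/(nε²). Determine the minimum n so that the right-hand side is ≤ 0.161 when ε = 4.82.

Require 40.97/(n·4.82²) ≤ 0.161, i.e. n ≥ 40.97/(0.161·4.82²) = 10.953.
The smallest integer n is 11.

11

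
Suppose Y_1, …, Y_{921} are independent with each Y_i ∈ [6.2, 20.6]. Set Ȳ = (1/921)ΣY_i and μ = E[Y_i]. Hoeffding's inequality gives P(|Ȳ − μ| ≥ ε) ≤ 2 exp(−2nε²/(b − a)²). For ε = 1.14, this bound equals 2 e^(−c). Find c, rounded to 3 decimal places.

11.544

c = 2nε²/(b − a)² = 2·921·1.14² / 14.4² = 11.5445.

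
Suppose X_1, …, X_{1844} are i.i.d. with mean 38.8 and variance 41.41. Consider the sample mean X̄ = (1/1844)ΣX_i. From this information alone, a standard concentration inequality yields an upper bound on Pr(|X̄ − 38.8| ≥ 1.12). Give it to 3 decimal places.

0.018

With mean and variance of each term known, Chebyshev's inequality bounds the deviation of the sum (or sample mean).
Var(X̄) = Var(X_i)/n = 41.41/1844 = 0.022457.
Chebyshev: Pr(|X̄ − 38.8| ≥ 1.12) ≤ Var(X̄)/(1.12)² = 41.41/(1844·1.12²) = 0.0179.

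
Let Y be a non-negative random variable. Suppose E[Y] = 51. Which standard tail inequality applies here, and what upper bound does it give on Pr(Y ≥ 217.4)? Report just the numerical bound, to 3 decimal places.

0.235

Only the mean of a non-negative variable is known, so Markov's inequality is the applicable tail bound.
Markov's inequality: for a non-negative random variable, Pr(Y ≥ a) ≤ E[Y]/a.
Here E[Y] = 51 and a = 217.4, so the bound is 51/217.4 = 0.2346.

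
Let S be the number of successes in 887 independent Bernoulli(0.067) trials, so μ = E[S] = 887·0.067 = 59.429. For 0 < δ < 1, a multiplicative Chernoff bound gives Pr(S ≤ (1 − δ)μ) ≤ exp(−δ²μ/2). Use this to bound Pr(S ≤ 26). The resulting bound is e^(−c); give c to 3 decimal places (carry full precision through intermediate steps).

Write 26 = (1 − δ)μ, so δ = 1 − 26/59.429 = 0.5625032…
Then the exponent is δ²μ/2 = (μ − 26)²/(2μ) = 9.401959.

9.402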